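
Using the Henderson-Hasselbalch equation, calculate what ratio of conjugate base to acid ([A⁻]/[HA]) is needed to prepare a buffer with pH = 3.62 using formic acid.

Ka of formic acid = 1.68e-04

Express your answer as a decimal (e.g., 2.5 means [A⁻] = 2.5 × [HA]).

pKa = -log(1.68e-04) = 3.7747. pH = pKa + log([A⁻]/[HA]), so log([A⁻]/[HA]) = pH − pKa = 3.62 − 3.7747 = -0.1547. [A⁻]/[HA] = 10^(-0.1547) = 0.700

[A⁻]/[HA] = 0.700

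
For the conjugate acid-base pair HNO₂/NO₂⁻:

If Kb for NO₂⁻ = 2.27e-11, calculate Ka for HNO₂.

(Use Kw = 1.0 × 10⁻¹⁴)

For a conjugate pair Ka × Kb = Kw, so Ka = Kw/Kb = 1.0 × 10⁻¹⁴ / 2.27e-11 = 4.41e-04.

K_a = 4.41e-04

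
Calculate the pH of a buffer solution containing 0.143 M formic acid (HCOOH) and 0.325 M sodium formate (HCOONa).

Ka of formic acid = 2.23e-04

pKa = -log(2.23e-04) = 3.65. pH = pKa + log([A⁻]/[HA]) = 3.65 + log(0.325/0.143)

pH = 4.01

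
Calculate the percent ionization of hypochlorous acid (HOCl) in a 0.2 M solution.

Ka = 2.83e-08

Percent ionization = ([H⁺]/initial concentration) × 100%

Using Ka equilibrium: x² + Ka×x - Ka×C = 0. Solving: [H⁺] = 7.5219e-05. Percent = (7.5219e-05/0.2) × 100

Percent ionization = 0.0376%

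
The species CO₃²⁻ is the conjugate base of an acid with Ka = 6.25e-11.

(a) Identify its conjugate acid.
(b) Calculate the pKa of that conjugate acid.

(a) The conjugate acid is formed by adding one H⁺ to CO₃²⁻, giving HCO₃⁻. (b) pKa = -log(Ka) = -log(6.25e-11) = 10.20.

Conjugate acid: HCO₃⁻; pK_a = 10.20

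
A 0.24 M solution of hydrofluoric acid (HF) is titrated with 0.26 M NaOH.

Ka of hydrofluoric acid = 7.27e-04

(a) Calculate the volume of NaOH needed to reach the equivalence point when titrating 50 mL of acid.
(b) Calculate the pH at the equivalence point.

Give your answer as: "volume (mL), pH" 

moles acid = 0.24 × 50/1000 = 0.012 mol; V_base = moles/0.26 × 1000 = 46.2 mL. At equivalence only the conjugate base is present: [A⁻] = 0.012/0.096 = 1.2480e-01 M. Kb = Kw/Ka = 1.38e-11; [OH⁻] = √(Kb × [A⁻]) = 1.3102e-06; pOH = 5.88; pH = 14 - pOH = 8.12.

V = 46.2 mL, pH = 8.12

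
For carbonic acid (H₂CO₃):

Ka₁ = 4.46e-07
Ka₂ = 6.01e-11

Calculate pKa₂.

pKa₂ = -log(Ka₂) = -log(6.01e-11) = 10.22.

pK_{a2} = 10.22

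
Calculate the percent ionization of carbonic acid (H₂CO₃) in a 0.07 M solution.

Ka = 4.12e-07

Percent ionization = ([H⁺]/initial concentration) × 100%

Using Ka equilibrium: x² + Ka×x - Ka×C = 0. Solving: [H⁺] = 1.6962e-04. Percent = (1.6962e-04/0.07) × 100

Percent ionization = 0.242%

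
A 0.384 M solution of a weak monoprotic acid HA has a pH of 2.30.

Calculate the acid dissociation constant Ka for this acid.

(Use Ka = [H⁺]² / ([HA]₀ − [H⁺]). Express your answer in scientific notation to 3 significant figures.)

[H⁺] = 10^(−pH) = 10^(−2.30) = 5.012e-03 M. For HA ⇌ H⁺ + A⁻, Ka = [H⁺][A⁻]/[HA] = [H⁺]² / ([HA]₀ − [H⁺]) = (5.012e-03)² / (0.384 − 5.012e-03) = 6.63e-05.

K_a = 6.63e-05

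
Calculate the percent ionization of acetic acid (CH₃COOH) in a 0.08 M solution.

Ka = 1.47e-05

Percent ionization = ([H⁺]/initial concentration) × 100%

Using Ka equilibrium: x² + Ka×x - Ka×C = 0. Solving: [H⁺] = 1.0771e-03. Percent = (1.0771e-03/0.08) × 100

Percent ionization = 1.35%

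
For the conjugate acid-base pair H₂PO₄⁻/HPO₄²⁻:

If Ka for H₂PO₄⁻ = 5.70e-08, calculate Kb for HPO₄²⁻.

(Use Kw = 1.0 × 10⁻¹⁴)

For a conjugate pair Ka × Kb = Kw, so Kb = Kw/Ka = 1.0 × 10⁻¹⁴ / 5.70e-08 = 1.75e-07.

K_b = 1.75e-07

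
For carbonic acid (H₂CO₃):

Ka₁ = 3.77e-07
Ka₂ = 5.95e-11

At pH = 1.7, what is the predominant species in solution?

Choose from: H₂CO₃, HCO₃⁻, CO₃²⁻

pKa₁ = 6.42, pKa₂ = 10.23. For a polyprotic acid the predominant species crosses at each pKa: below pKa_n the protonated form dominates, above it the deprotonated form does. At pH = 1.7, the predominant species is H₂CO₃.

H₂CO₃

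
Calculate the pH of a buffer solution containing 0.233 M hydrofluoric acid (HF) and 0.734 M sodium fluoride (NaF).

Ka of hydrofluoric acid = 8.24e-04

pKa = -log(8.24e-04) = 3.08. pH = pKa + log([A⁻]/[HA]) = 3.08 + log(0.734/0.233)

pH = 3.58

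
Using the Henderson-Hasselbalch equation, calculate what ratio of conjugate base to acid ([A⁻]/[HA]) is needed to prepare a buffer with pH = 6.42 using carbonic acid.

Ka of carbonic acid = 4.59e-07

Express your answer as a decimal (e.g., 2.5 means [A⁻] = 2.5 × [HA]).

pKa = -log(4.59e-07) = 6.3382. pH = pKa + log([A⁻]/[HA]), so log([A⁻]/[HA]) = pH − pKa = 6.42 − 6.3382 = 0.0818. [A⁻]/[HA] = 10^(0.0818) = 1.21

[A⁻]/[HA] = 1.21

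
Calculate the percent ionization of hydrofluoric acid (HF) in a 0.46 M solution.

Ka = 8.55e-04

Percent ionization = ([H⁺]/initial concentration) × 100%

Using Ka equilibrium: x² + Ka×x - Ka×C = 0. Solving: [H⁺] = 1.9409e-02. Percent = (1.9409e-02/0.46) × 100

Percent ionization = 4.22%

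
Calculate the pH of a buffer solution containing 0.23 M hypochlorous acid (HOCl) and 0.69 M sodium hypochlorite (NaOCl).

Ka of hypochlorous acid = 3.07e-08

pKa = -log(3.07e-08) = 7.51. pH = pKa + log([A⁻]/[HA]) = 7.51 + log(0.69/0.23)

pH = 7.99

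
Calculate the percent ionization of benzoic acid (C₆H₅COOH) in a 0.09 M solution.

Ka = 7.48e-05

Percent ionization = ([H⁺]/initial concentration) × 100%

Using Ka equilibrium: x² + Ka×x - Ka×C = 0. Solving: [H⁺] = 2.5575e-03. Percent = (2.5575e-03/0.09) × 100

Percent ionization = 2.84%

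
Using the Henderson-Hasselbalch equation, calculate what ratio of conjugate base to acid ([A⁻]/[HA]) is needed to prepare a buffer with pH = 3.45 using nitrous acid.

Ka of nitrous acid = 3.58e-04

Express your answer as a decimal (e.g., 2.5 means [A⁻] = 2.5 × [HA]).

pKa = -log(3.58e-04) = 3.4461. pH = pKa + log([A⁻]/[HA]), so log([A⁻]/[HA]) = pH − pKa = 3.45 − 3.4461 = 0.0039. [A⁻]/[HA] = 10^(0.0039) = 1.01

[A⁻]/[HA] = 1.01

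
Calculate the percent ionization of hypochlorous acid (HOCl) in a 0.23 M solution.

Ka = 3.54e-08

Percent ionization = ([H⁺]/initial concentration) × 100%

Using Ka equilibrium: x² + Ka×x - Ka×C = 0. Solving: [H⁺] = 9.0215e-05. Percent = (9.0215e-05/0.23) × 100

Percent ionization = 0.0392%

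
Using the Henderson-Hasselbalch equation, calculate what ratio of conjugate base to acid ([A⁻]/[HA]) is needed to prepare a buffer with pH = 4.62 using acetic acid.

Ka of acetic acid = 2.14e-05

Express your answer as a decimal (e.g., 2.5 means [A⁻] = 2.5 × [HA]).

pKa = -log(2.14e-05) = 4.6696. pH = pKa + log([A⁻]/[HA]), so log([A⁻]/[HA]) = pH − pKa = 4.62 − 4.6696 = -0.0496. [A⁻]/[HA] = 10^(-0.0496) = 0.892

[A⁻]/[HA] = 0.892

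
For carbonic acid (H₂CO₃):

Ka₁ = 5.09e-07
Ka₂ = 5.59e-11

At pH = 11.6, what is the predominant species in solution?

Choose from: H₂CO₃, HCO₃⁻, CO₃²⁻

pKa₁ = 6.29, pKa₂ = 10.25. For a polyprotic acid the predominant species crosses at each pKa: below pKa_n the protonated form dominates, above it the deprotonated form does. At pH = 11.6, the predominant species is CO₃²⁻.

CO₃²⁻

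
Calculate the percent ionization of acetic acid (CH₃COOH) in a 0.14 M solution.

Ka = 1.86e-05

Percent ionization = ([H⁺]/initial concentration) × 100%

Using Ka equilibrium: x² + Ka×x - Ka×C = 0. Solving: [H⁺] = 1.6044e-03. Percent = (1.6044e-03/0.14) × 100

Percent ionization = 1.15%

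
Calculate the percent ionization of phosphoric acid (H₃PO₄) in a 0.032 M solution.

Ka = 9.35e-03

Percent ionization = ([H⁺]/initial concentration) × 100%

Using Ka equilibrium: x² + Ka×x - Ka×C = 0. Solving: [H⁺] = 1.3243e-02. Percent = (1.3243e-02/0.032) × 100

Percent ionization = 41.4%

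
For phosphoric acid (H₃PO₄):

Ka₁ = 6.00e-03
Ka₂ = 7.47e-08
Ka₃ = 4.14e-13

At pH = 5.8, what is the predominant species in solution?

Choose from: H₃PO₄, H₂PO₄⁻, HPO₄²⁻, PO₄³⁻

pKa₁ = 2.22, pKa₂ = 7.13, pKa₃ = 12.38. For a polyprotic acid the predominant species crosses at each pKa: below pKa_n the protonated form dominates, above it the deprotonated form does. At pH = 5.8, the predominant species is H₂PO₄⁻.

H₂PO₄⁻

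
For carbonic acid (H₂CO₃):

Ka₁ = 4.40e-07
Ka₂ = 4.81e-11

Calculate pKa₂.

pKa₂ = -log(Ka₂) = -log(4.81e-11) = 10.32.

pK_{a2} = 10.32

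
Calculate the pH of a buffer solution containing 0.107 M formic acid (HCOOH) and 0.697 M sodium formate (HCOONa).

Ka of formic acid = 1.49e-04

pKa = -log(1.49e-04) = 3.83. pH = pKa + log([A⁻]/[HA]) = 3.83 + log(0.697/0.107)

pH = 4.64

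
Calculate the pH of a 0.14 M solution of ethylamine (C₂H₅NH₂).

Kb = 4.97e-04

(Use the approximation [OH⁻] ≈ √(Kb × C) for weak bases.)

[OH⁻] = √(Kb × C) = √(4.97e-04 × 0.14) = 8.3415e-03. pOH = 2.08, pH = 14 - pOH

pH = 11.92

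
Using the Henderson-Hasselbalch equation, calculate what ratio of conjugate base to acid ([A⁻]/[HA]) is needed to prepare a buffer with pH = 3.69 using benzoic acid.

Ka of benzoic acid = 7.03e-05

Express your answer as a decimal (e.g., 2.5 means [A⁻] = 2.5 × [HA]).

pKa = -log(7.03e-05) = 4.1530. pH = pKa + log([A⁻]/[HA]), so log([A⁻]/[HA]) = pH − pKa = 3.69 − 4.1530 = -0.4630. [A⁻]/[HA] = 10^(-0.4630) = 0.344

[A⁻]/[HA] = 0.344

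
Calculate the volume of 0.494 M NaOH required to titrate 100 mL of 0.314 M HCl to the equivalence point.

At equivalence: moles acid = moles base. moles HCl = 0.314 × 100/1000 = 0.0314 mol. V_base = moles / 0.494 × 1000 = 63.6 mL.

V_{base} = 63.6 mL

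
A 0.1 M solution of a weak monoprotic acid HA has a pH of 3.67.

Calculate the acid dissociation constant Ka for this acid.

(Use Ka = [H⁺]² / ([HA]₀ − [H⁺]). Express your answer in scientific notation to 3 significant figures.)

[H⁺] = 10^(−pH) = 10^(−3.67) = 2.138e-04 M. For HA ⇌ H⁺ + A⁻, Ka = [H⁺][A⁻]/[HA] = [H⁺]² / ([HA]₀ − [H⁺]) = (2.138e-04)² / (0.1 − 2.138e-04) = 4.58e-07.

K_a = 4.58e-07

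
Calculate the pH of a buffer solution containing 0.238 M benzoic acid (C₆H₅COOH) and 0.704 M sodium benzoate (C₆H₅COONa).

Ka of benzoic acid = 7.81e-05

pKa = -log(7.81e-05) = 4.11. pH = pKa + log([A⁻]/[HA]) = 4.11 + log(0.704/0.238)

pH = 4.58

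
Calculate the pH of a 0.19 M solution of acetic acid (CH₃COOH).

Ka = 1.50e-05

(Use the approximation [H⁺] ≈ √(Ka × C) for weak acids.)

[H⁺] = √(Ka × C) = √(1.50e-05 × 0.19) = 1.6882e-03. pH = -log(1.6882e-03)

pH = 2.77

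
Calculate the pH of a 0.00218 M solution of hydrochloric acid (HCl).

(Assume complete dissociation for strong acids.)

[H⁺] = 0.00218 M for strong acid. pH = -log[H⁺] = -log(0.00218)

pH = 2.66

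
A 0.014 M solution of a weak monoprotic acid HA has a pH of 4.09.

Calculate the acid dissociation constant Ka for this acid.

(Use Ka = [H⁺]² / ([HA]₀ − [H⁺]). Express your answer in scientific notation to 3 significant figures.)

[H⁺] = 10^(−pH) = 10^(−4.09) = 8.128e-05 M. For HA ⇌ H⁺ + A⁻, Ka = [H⁺][A⁻]/[HA] = [H⁺]² / ([HA]₀ − [H⁺]) = (8.128e-05)² / (0.014 − 8.128e-05) = 4.75e-07.

K_a = 4.75e-07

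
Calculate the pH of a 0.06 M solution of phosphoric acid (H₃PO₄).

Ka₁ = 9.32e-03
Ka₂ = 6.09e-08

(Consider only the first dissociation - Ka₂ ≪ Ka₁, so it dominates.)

First dissociation dominates. From Ka₁ = [H⁺][HA⁻]/[H₂A], x² + Ka₁·x − Ka₁·C = 0 with C = 0.06 M and Ka₁ = 9.32e-03. Solving: [H⁺] = (−Ka₁ + √(Ka₁² + 4·Ka₁·C)) / 2 = 1.9442e-02 M. pH = -log(1.9442e-02) = 1.71.

pH = 1.71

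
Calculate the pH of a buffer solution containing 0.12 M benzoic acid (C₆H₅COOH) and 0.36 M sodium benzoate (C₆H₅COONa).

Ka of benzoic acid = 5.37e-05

pKa = -log(5.37e-05) = 4.27. pH = pKa + log([A⁻]/[HA]) = 4.27 + log(0.36/0.12)

pH = 4.75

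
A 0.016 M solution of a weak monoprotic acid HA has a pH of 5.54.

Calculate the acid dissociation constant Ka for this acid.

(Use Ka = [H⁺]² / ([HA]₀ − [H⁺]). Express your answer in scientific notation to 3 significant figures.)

[H⁺] = 10^(−pH) = 10^(−5.54) = 2.884e-06 M. For HA ⇌ H⁺ + A⁻, Ka = [H⁺][A⁻]/[HA] = [H⁺]² / ([HA]₀ − [H⁺]) = (2.884e-06)² / (0.016 − 2.884e-06) = 5.20e-10.

K_a = 5.20e-10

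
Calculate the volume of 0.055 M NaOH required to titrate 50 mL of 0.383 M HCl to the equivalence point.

At equivalence: moles acid = moles base. moles HCl = 0.383 × 50/1000 = 0.01915 mol. V_base = moles / 0.055 × 1000 = 348.2 mL.

V_{base} = 348.2 mL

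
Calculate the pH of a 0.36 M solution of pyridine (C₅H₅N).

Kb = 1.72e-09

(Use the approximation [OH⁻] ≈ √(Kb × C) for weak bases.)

[OH⁻] = √(Kb × C) = √(1.72e-09 × 0.36) = 2.4884e-05. pOH = 4.60, pH = 14 - pOH

pH = 9.40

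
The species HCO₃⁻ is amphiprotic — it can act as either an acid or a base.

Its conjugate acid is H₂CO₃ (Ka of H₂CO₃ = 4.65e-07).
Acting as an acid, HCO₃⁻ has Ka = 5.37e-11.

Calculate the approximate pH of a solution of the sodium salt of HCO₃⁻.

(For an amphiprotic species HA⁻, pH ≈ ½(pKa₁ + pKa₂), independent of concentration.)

pKa₁ = -log(4.65e-07) = 6.33; pKa₂ = -log(5.37e-11) = 10.27. For an amphiprotic species, pH ≈ ½(pKa₁ + pKa₂) = ½(6.33 + 10.27) = 8.30.

pH = 8.30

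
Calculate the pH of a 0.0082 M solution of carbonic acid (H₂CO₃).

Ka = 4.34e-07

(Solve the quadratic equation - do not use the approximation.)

x² + Ka×x - Ka×C = 0. Using quadratic formula: [H⁺] = 5.9439e-05

pH = 4.23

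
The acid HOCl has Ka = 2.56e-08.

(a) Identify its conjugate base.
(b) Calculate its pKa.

(a) The conjugate base is formed by removing one H⁺ from HOCl, giving OCl⁻. (b) pKa = -log(Ka) = -log(2.56e-08) = 7.59.

Conjugate base: OCl⁻; pK_a = 7.59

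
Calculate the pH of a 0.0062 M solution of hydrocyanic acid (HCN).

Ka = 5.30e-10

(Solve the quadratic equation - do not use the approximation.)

x² + Ka×x - Ka×C = 0. Using quadratic formula: [H⁺] = 1.8125e-06

pH = 5.74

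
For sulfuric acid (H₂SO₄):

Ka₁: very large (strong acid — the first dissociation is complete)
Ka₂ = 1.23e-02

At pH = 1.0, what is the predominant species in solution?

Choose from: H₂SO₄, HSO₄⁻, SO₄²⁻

The first dissociation is complete, so H₂SO₄ itself is never the predominant species in water; pKa₂ = -log(1.23e-02) = 1.91. For a polyprotic acid the predominant species crosses at each pKa: below pKa_n the protonated form dominates, above it the deprotonated form does. At pH = 1.0, the predominant species is HSO₄⁻.

HSO₄⁻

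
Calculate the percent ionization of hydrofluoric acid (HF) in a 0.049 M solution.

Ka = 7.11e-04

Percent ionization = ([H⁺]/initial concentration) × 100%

Using Ka equilibrium: x² + Ka×x - Ka×C = 0. Solving: [H⁺] = 5.5577e-03. Percent = (5.5577e-03/0.049) × 100

Percent ionization = 11.3%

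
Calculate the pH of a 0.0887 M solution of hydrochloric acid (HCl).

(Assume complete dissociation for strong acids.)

[H⁺] = 0.0887 M for strong acid. pH = -log[H⁺] = -log(0.0887)

pH = 1.05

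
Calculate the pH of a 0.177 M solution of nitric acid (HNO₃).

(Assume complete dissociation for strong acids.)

[H⁺] = 0.177 M for strong acid. pH = -log[H⁺] = -log(0.177)

pH = 0.75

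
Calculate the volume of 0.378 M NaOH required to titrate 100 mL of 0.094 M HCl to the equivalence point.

At equivalence: moles acid = moles base. moles HCl = 0.094 × 100/1000 = 0.0094 mol. V_base = moles / 0.378 × 1000 = 24.9 mL.

V_{base} = 24.9 mL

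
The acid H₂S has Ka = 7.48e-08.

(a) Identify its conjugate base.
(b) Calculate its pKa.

(a) The conjugate base is formed by removing one H⁺ from H₂S, giving HS⁻. (b) pKa = -log(Ka) = -log(7.48e-08) = 7.13.

Conjugate base: HS⁻; pK_a = 7.13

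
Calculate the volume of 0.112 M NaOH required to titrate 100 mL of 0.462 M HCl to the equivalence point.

At equivalence: moles acid = moles base. moles HCl = 0.462 × 100/1000 = 0.0462 mol. V_base = moles / 0.112 × 1000 = 412.5 mL.

V_{base} = 412.5 mL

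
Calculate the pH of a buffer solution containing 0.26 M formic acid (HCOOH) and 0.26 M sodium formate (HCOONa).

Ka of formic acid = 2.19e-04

pKa = -log(2.19e-04) = 3.66. pH = pKa + log([A⁻]/[HA]) = 3.66 + log(0.26/0.26)

pH = 3.66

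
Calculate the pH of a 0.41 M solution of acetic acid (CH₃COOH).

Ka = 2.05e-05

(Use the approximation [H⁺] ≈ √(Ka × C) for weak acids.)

[H⁺] = √(Ka × C) = √(2.05e-05 × 0.41) = 2.8991e-03. pH = -log(2.8991e-03)

pH = 2.54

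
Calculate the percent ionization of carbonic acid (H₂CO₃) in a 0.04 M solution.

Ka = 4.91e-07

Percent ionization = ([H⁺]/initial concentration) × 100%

Using Ka equilibrium: x² + Ka×x - Ka×C = 0. Solving: [H⁺] = 1.3990e-04. Percent = (1.3990e-04/0.04) × 100

Percent ionization = 0.35%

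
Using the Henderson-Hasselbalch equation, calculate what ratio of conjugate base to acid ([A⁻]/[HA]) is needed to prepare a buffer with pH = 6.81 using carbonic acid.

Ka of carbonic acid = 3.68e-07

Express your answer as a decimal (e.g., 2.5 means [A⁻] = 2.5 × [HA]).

pKa = -log(3.68e-07) = 6.4342. pH = pKa + log([A⁻]/[HA]), so log([A⁻]/[HA]) = pH − pKa = 6.81 − 6.4342 = 0.3758. [A⁻]/[HA] = 10^(0.3758) = 2.38

[A⁻]/[HA] = 2.38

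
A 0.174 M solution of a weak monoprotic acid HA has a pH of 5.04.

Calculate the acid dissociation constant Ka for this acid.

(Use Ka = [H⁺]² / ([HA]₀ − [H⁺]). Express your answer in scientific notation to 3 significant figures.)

[H⁺] = 10^(−pH) = 10^(−5.04) = 9.120e-06 M. For HA ⇌ H⁺ + A⁻, Ka = [H⁺][A⁻]/[HA] = [H⁺]² / ([HA]₀ − [H⁺]) = (9.120e-06)² / (0.174 − 9.120e-06) = 4.78e-10.

K_a = 4.78e-10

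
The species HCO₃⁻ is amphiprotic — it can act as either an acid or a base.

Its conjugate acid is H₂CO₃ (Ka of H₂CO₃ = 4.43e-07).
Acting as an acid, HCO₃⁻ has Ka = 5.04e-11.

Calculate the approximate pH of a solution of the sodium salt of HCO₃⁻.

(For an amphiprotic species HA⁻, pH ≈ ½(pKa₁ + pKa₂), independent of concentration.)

pKa₁ = -log(4.43e-07) = 6.35; pKa₂ = -log(5.04e-11) = 10.30. For an amphiprotic species, pH ≈ ½(pKa₁ + pKa₂) = ½(6.35 + 10.30) = 8.33.

pH = 8.33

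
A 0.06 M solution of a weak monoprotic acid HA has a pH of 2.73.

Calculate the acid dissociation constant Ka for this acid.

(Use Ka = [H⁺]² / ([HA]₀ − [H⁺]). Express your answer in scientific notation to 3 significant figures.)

[H⁺] = 10^(−pH) = 10^(−2.73) = 1.862e-03 M. For HA ⇌ H⁺ + A⁻, Ka = [H⁺][A⁻]/[HA] = [H⁺]² / ([HA]₀ − [H⁺]) = (1.862e-03)² / (0.06 − 1.862e-03) = 5.96e-05.

K_a = 5.96e-05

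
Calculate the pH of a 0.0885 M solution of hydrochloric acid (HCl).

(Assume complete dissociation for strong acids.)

[H⁺] = 0.0885 M for strong acid. pH = -log[H⁺] = -log(0.0885)

pH = 1.05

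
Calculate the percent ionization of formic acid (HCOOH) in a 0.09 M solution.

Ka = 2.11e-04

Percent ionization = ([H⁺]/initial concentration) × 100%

Using Ka equilibrium: x² + Ka×x - Ka×C = 0. Solving: [H⁺] = 4.2535e-03. Percent = (4.2535e-03/0.09) × 100

Percent ionization = 4.73%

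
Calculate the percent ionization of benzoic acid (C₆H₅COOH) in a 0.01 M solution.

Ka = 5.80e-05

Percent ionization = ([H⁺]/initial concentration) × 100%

Using Ka equilibrium: x² + Ka×x - Ka×C = 0. Solving: [H⁺] = 7.3313e-04. Percent = (7.3313e-04/0.01) × 100

Percent ionization = 7.33%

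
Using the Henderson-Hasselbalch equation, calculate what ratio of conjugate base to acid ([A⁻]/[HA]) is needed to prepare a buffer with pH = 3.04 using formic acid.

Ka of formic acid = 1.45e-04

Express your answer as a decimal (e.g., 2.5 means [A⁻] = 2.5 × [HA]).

pKa = -log(1.45e-04) = 3.8386. pH = pKa + log([A⁻]/[HA]), so log([A⁻]/[HA]) = pH − pKa = 3.04 − 3.8386 = -0.7986. [A⁻]/[HA] = 10^(-0.7986) = 0.159

[A⁻]/[HA] = 0.159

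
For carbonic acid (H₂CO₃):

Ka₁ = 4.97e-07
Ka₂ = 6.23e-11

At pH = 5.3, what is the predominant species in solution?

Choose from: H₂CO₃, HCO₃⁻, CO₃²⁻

pKa₁ = 6.30, pKa₂ = 10.21. For a polyprotic acid the predominant species crosses at each pKa: below pKa_n the protonated form dominates, above it the deprotonated form does. At pH = 5.3, the predominant species is H₂CO₃.

H₂CO₃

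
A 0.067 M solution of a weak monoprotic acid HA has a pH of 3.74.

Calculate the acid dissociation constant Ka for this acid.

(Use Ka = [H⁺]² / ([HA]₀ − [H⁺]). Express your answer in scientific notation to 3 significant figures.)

[H⁺] = 10^(−pH) = 10^(−3.74) = 1.820e-04 M. For HA ⇌ H⁺ + A⁻, Ka = [H⁺][A⁻]/[HA] = [H⁺]² / ([HA]₀ − [H⁺]) = (1.820e-04)² / (0.067 − 1.820e-04) = 4.96e-07.

K_a = 4.96e-07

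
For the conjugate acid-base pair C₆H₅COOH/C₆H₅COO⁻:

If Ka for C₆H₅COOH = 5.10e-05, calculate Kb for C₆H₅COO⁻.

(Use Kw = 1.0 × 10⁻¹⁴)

For a conjugate pair Ka × Kb = Kw, so Kb = Kw/Ka = 1.0 × 10⁻¹⁴ / 5.10e-05 = 1.96e-10.

K_b = 1.96e-10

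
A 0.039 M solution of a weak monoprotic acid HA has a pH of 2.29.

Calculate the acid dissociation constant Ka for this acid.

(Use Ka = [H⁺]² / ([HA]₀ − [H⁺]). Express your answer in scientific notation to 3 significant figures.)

[H⁺] = 10^(−pH) = 10^(−2.29) = 5.129e-03 M. For HA ⇌ H⁺ + A⁻, Ka = [H⁺][A⁻]/[HA] = [H⁺]² / ([HA]₀ − [H⁺]) = (5.129e-03)² / (0.039 − 5.129e-03) = 7.77e-04.

K_a = 7.77e-04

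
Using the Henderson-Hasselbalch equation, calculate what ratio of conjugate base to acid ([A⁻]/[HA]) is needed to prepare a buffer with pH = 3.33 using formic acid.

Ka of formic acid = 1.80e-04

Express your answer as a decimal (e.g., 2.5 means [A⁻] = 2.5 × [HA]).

pKa = -log(1.80e-04) = 3.7447. pH = pKa + log([A⁻]/[HA]), so log([A⁻]/[HA]) = pH − pKa = 3.33 − 3.7447 = -0.4147. [A⁻]/[HA] = 10^(-0.4147) = 0.385

[A⁻]/[HA] = 0.385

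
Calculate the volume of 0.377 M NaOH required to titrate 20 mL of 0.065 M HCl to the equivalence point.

At equivalence: moles acid = moles base. moles HCl = 0.065 × 20/1000 = 0.0013 mol. V_base = moles / 0.377 × 1000 = 3.4 mL.

V_{base} = 3.4 mL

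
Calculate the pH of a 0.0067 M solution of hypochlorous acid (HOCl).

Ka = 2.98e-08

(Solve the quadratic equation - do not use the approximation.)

x² + Ka×x - Ka×C = 0. Using quadratic formula: [H⁺] = 1.4115e-05

pH = 4.85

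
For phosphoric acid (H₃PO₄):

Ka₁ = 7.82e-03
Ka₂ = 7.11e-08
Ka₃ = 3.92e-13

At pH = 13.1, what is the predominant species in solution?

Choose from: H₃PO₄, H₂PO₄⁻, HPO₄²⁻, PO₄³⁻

pKa₁ = 2.11, pKa₂ = 7.15, pKa₃ = 12.41. For a polyprotic acid the predominant species crosses at each pKa: below pKa_n the protonated form dominates, above it the deprotonated form does. At pH = 13.1, the predominant species is PO₄³⁻.

PO₄³⁻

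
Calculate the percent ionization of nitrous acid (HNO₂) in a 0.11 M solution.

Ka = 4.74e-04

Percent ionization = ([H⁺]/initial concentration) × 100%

Using Ka equilibrium: x² + Ka×x - Ka×C = 0. Solving: [H⁺] = 6.9877e-03. Percent = (6.9877e-03/0.11) × 100

Percent ionization = 6.35%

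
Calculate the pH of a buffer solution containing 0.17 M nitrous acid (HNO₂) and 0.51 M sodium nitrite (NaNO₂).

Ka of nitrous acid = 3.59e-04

pKa = -log(3.59e-04) = 3.44. pH = pKa + log([A⁻]/[HA]) = 3.44 + log(0.51/0.17)

pH = 3.92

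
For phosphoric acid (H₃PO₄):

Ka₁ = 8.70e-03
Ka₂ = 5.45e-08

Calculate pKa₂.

pKa₂ = -log(Ka₂) = -log(5.45e-08) = 7.26.

pK_{a2} = 7.26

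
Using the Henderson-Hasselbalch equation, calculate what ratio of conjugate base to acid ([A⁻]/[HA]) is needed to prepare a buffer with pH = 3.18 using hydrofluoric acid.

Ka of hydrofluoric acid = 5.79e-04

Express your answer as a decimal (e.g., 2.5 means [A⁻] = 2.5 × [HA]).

pKa = -log(5.79e-04) = 3.2373. pH = pKa + log([A⁻]/[HA]), so log([A⁻]/[HA]) = pH − pKa = 3.18 − 3.2373 = -0.0573. [A⁻]/[HA] = 10^(-0.0573) = 0.876

[A⁻]/[HA] = 0.876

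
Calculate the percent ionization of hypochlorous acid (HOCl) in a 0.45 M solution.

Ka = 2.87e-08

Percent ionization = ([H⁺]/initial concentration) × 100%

Using Ka equilibrium: x² + Ka×x - Ka×C = 0. Solving: [H⁺] = 1.1363e-04. Percent = (1.1363e-04/0.45) × 100

Percent ionization = 0.0253%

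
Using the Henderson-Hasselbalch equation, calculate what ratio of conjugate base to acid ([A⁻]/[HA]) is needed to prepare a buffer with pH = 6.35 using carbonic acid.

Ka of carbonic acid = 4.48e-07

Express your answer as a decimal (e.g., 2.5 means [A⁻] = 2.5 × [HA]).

pKa = -log(4.48e-07) = 6.3487. pH = pKa + log([A⁻]/[HA]), so log([A⁻]/[HA]) = pH − pKa = 6.35 − 6.3487 = 0.0013. [A⁻]/[HA] = 10^(0.0013) = 1.00

[A⁻]/[HA] = 1.00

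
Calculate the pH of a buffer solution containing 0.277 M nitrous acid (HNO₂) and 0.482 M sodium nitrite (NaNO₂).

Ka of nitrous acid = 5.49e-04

pKa = -log(5.49e-04) = 3.26. pH = pKa + log([A⁻]/[HA]) = 3.26 + log(0.482/0.277)

pH = 3.50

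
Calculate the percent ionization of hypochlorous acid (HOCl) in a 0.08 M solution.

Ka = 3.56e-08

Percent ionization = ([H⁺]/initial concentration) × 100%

Using Ka equilibrium: x² + Ka×x - Ka×C = 0. Solving: [H⁺] = 5.3349e-05. Percent = (5.3349e-05/0.08) × 100

Percent ionization = 0.0667%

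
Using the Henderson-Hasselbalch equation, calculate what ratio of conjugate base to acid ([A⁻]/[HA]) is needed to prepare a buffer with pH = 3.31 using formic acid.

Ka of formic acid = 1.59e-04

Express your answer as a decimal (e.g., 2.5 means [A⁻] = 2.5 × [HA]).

pKa = -log(1.59e-04) = 3.7986. pH = pKa + log([A⁻]/[HA]), so log([A⁻]/[HA]) = pH − pKa = 3.31 − 3.7986 = -0.4886. [A⁻]/[HA] = 10^(-0.4886) = 0.325

[A⁻]/[HA] = 0.325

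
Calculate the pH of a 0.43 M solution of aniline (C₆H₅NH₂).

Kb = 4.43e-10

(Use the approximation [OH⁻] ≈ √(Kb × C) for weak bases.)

[OH⁻] = √(Kb × C) = √(4.43e-10 × 0.43) = 1.3802e-05. pOH = 4.86, pH = 14 - pOH

pH = 9.14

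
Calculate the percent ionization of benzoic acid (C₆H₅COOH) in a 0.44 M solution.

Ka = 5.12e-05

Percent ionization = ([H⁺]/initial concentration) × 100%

Using Ka equilibrium: x² + Ka×x - Ka×C = 0. Solving: [H⁺] = 4.7208e-03. Percent = (4.7208e-03/0.44) × 100

Percent ionization = 1.07%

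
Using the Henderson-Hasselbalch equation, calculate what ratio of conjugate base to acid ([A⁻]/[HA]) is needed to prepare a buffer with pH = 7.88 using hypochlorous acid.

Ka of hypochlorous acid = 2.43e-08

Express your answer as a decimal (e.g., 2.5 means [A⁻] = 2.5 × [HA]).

pKa = -log(2.43e-08) = 7.6144. pH = pKa + log([A⁻]/[HA]), so log([A⁻]/[HA]) = pH − pKa = 7.88 − 7.6144 = 0.2656. [A⁻]/[HA] = 10^(0.2656) = 1.84

[A⁻]/[HA] = 1.84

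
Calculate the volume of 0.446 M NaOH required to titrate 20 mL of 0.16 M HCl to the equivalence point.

At equivalence: moles acid = moles base. moles HCl = 0.16 × 20/1000 = 0.0032 mol. V_base = moles / 0.446 × 1000 = 7.2 mL.

V_{base} = 7.2 mL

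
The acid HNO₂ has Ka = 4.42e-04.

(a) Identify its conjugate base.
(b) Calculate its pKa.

(a) The conjugate base is formed by removing one H⁺ from HNO₂, giving NO₂⁻. (b) pKa = -log(Ka) = -log(4.42e-04) = 3.35.

Conjugate base: NO₂⁻; pK_a = 3.35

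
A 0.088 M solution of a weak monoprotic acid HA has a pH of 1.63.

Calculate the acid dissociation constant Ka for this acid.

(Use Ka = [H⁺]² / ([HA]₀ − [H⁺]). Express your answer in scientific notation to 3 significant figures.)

[H⁺] = 10^(−pH) = 10^(−1.63) = 2.344e-02 M. For HA ⇌ H⁺ + A⁻, Ka = [H⁺][A⁻]/[HA] = [H⁺]² / ([HA]₀ − [H⁺]) = (2.344e-02)² / (0.088 − 2.344e-02) = 8.51e-03.

K_a = 8.51e-03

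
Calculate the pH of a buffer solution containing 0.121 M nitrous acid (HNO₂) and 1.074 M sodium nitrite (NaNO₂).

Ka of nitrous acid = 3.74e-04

pKa = -log(3.74e-04) = 3.43. pH = pKa + log([A⁻]/[HA]) = 3.43 + log(1.074/0.121)

pH = 4.38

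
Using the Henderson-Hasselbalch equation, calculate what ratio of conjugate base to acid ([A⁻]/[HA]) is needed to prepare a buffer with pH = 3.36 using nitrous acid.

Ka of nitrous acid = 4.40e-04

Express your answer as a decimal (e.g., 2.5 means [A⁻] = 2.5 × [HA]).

pKa = -log(4.40e-04) = 3.3565. pH = pKa + log([A⁻]/[HA]), so log([A⁻]/[HA]) = pH − pKa = 3.36 − 3.3565 = 0.0035. [A⁻]/[HA] = 10^(0.0035) = 1.01

[A⁻]/[HA] = 1.01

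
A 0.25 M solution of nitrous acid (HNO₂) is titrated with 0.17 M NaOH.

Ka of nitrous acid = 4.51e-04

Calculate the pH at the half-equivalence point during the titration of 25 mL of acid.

At half-equivalence [HA] = [A⁻], so Henderson-Hasselbalch gives pH = pKa = -log(4.51e-04) = 3.35.

pH = pKa = 3.35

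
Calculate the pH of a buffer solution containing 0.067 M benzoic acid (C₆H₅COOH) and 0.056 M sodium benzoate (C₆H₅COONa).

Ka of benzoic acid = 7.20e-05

pKa = -log(7.20e-05) = 4.14. pH = pKa + log([A⁻]/[HA]) = 4.14 + log(0.056/0.067)

pH = 4.06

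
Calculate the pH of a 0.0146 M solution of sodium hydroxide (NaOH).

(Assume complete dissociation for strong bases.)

[OH⁻] = 0.0146 M for strong base. pOH = -log[OH⁻] = 1.84, pH = 14 - pOH

pH = 12.16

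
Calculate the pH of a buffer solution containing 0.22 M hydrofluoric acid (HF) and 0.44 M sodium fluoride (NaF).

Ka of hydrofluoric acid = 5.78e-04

pKa = -log(5.78e-04) = 3.24. pH = pKa + log([A⁻]/[HA]) = 3.24 + log(0.44/0.22)

pH = 3.54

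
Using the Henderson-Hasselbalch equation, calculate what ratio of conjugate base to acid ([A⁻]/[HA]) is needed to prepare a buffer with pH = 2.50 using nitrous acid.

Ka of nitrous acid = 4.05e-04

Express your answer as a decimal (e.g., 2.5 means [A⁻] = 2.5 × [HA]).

pKa = -log(4.05e-04) = 3.3925. pH = pKa + log([A⁻]/[HA]), so log([A⁻]/[HA]) = pH − pKa = 2.50 − 3.3925 = -0.8925. [A⁻]/[HA] = 10^(-0.8925) = 0.128

[A⁻]/[HA] = 0.128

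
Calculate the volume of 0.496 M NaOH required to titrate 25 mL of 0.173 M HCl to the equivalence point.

At equivalence: moles acid = moles base. moles HCl = 0.173 × 25/1000 = 0.004325 mol. V_base = moles / 0.496 × 1000 = 8.7 mL.

V_{base} = 8.7 mL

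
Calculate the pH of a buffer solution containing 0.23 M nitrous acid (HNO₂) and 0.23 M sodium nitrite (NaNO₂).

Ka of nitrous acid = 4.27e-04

pKa = -log(4.27e-04) = 3.37. pH = pKa + log([A⁻]/[HA]) = 3.37 + log(0.23/0.23)

pH = 3.37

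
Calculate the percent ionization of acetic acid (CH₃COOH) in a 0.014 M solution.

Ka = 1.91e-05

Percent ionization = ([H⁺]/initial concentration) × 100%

Using Ka equilibrium: x² + Ka×x - Ka×C = 0. Solving: [H⁺] = 5.0765e-04. Percent = (5.0765e-04/0.014) × 100

Percent ionization = 3.63%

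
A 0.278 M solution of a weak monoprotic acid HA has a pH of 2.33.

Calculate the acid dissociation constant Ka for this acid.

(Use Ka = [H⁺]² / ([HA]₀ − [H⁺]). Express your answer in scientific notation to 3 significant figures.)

[H⁺] = 10^(−pH) = 10^(−2.33) = 4.677e-03 M. For HA ⇌ H⁺ + A⁻, Ka = [H⁺][A⁻]/[HA] = [H⁺]² / ([HA]₀ − [H⁺]) = (4.677e-03)² / (0.278 − 4.677e-03) = 8.00e-05.

K_a = 8.00e-05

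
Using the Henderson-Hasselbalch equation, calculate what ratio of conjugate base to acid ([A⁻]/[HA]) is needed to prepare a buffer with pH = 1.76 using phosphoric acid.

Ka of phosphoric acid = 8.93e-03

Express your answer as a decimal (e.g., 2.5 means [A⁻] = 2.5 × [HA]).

pKa = -log(8.93e-03) = 2.0491. pH = pKa + log([A⁻]/[HA]), so log([A⁻]/[HA]) = pH − pKa = 1.76 − 2.0491 = -0.2891. [A⁻]/[HA] = 10^(-0.2891) = 0.514

[A⁻]/[HA] = 0.514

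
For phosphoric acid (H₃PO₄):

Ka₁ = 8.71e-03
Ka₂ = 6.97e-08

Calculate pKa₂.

pKa₂ = -log(Ka₂) = -log(6.97e-08) = 7.16.

pK_{a2} = 7.16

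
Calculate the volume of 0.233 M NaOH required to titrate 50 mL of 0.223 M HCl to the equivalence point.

At equivalence: moles acid = moles base. moles HCl = 0.223 × 50/1000 = 0.01115 mol. V_base = moles / 0.233 × 1000 = 47.9 mL.

V_{base} = 47.9 mL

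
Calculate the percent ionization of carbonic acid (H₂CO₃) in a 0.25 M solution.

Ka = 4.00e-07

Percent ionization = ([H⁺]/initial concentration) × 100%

Using Ka equilibrium: x² + Ka×x - Ka×C = 0. Solving: [H⁺] = 3.1603e-04. Percent = (3.1603e-04/0.25) × 100

Percent ionization = 0.126%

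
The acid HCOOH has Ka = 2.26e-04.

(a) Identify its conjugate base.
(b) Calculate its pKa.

(a) The conjugate base is formed by removing one H⁺ from HCOOH, giving HCOO⁻. (b) pKa = -log(Ka) = -log(2.26e-04) = 3.65.

Conjugate base: HCOO⁻; pK_a = 3.65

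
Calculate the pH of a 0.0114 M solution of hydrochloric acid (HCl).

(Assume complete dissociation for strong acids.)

[H⁺] = 0.0114 M for strong acid. pH = -log[H⁺] = -log(0.0114)

pH = 1.94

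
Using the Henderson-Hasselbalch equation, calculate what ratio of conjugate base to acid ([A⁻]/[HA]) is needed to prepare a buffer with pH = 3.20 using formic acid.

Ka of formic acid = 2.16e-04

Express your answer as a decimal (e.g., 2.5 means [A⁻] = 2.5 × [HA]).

pKa = -log(2.16e-04) = 3.6655. pH = pKa + log([A⁻]/[HA]), so log([A⁻]/[HA]) = pH − pKa = 3.20 − 3.6655 = -0.4655. [A⁻]/[HA] = 10^(-0.4655) = 0.342

[A⁻]/[HA] = 0.342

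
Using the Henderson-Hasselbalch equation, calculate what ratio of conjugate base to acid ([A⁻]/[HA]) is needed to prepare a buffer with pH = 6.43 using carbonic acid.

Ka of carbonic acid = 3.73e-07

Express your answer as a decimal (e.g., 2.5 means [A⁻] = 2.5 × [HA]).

pKa = -log(3.73e-07) = 6.4283. pH = pKa + log([A⁻]/[HA]), so log([A⁻]/[HA]) = pH − pKa = 6.43 − 6.4283 = 0.0017. [A⁻]/[HA] = 10^(0.0017) = 1.00

[A⁻]/[HA] = 1.00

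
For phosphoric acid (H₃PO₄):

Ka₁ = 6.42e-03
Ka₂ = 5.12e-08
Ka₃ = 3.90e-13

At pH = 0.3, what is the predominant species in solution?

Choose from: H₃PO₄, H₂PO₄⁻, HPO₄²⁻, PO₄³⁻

pKa₁ = 2.19, pKa₂ = 7.29, pKa₃ = 12.41. For a polyprotic acid the predominant species crosses at each pKa: below pKa_n the protonated form dominates, above it the deprotonated form does. At pH = 0.3, the predominant species is H₃PO₄.

H₃PO₄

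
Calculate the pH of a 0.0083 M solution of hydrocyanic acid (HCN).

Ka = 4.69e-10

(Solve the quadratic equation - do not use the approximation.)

x² + Ka×x - Ka×C = 0. Using quadratic formula: [H⁺] = 1.9728e-06

pH = 5.70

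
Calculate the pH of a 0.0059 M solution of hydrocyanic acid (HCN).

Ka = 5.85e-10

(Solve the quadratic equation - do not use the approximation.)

x² + Ka×x - Ka×C = 0. Using quadratic formula: [H⁺] = 1.8575e-06

pH = 5.73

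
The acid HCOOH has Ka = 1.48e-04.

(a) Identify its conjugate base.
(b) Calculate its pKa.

(a) The conjugate base is formed by removing one H⁺ from HCOOH, giving HCOO⁻. (b) pKa = -log(Ka) = -log(1.48e-04) = 3.83.

Conjugate base: HCOO⁻; pK_a = 3.83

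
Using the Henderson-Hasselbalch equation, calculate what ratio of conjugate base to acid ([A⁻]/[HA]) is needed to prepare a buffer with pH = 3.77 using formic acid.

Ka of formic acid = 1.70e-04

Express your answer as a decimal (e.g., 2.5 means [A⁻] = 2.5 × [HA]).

pKa = -log(1.70e-04) = 3.7696. pH = pKa + log([A⁻]/[HA]), so log([A⁻]/[HA]) = pH − pKa = 3.77 − 3.7696 = 0.0004. [A⁻]/[HA] = 10^(0.0004) = 1.00

[A⁻]/[HA] = 1.00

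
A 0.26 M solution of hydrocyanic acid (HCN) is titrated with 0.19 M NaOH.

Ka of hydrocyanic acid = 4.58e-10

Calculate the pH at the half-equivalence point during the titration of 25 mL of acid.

At half-equivalence [HA] = [A⁻], so Henderson-Hasselbalch gives pH = pKa = -log(4.58e-10) = 9.34.

pH = pKa = 9.34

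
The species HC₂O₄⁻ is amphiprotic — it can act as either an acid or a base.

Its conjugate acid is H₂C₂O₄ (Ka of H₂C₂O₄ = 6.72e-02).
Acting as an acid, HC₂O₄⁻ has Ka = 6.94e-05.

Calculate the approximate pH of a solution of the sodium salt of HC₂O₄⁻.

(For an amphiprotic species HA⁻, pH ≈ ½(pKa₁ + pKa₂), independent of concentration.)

pKa₁ = -log(6.72e-02) = 1.17; pKa₂ = -log(6.94e-05) = 4.16. For an amphiprotic species, pH ≈ ½(pKa₁ + pKa₂) = ½(1.17 + 4.16) = 2.67.

pH = 2.67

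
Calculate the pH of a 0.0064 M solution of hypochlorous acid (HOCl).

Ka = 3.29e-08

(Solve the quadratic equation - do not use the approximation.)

x² + Ka×x - Ka×C = 0. Using quadratic formula: [H⁺] = 1.4494e-05

pH = 4.84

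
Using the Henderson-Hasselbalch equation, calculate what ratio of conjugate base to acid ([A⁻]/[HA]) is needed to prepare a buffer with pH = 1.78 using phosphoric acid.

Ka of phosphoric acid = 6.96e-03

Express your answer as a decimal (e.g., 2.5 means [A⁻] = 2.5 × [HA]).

pKa = -log(6.96e-03) = 2.1574. pH = pKa + log([A⁻]/[HA]), so log([A⁻]/[HA]) = pH − pKa = 1.78 − 2.1574 = -0.3774. [A⁻]/[HA] = 10^(-0.3774) = 0.419

[A⁻]/[HA] = 0.419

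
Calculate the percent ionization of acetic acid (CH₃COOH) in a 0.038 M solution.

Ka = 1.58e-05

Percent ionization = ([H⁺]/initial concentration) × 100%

Using Ka equilibrium: x² + Ka×x - Ka×C = 0. Solving: [H⁺] = 7.6700e-04. Percent = (7.6700e-04/0.038) × 100

Percent ionization = 2.02%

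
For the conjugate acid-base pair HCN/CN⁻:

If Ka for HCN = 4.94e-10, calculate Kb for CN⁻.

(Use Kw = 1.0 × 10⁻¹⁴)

For a conjugate pair Ka × Kb = Kw, so Kb = Kw/Ka = 1.0 × 10⁻¹⁴ / 4.94e-10 = 2.02e-05.

K_b = 2.02e-05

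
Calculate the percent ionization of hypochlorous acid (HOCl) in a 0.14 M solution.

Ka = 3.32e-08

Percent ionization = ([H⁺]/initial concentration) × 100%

Using Ka equilibrium: x² + Ka×x - Ka×C = 0. Solving: [H⁺] = 6.8160e-05. Percent = (6.8160e-05/0.14) × 100

Percent ionization = 0.0487%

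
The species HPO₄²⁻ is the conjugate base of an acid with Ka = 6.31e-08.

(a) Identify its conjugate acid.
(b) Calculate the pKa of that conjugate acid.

(a) The conjugate acid is formed by adding one H⁺ to HPO₄²⁻, giving H₂PO₄⁻. (b) pKa = -log(Ka) = -log(6.31e-08) = 7.20.

Conjugate acid: H₂PO₄⁻; pK_a = 7.20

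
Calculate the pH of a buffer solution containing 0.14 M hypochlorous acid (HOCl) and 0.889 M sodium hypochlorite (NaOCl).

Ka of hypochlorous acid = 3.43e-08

pKa = -log(3.43e-08) = 7.46. pH = pKa + log([A⁻]/[HA]) = 7.46 + log(0.889/0.14)

pH = 8.27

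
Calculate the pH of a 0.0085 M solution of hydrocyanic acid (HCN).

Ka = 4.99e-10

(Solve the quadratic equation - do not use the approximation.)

x² + Ka×x - Ka×C = 0. Using quadratic formula: [H⁺] = 2.0592e-06

pH = 5.69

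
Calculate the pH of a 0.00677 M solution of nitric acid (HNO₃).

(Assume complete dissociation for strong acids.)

[H⁺] = 0.00677 M for strong acid. pH = -log[H⁺] = -log(0.00677)

pH = 2.17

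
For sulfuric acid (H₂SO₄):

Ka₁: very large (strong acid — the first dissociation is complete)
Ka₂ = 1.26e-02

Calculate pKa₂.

pKa₂ = -log(Ka₂) = -log(1.26e-02) = 1.90.

pK_{a2} = 1.90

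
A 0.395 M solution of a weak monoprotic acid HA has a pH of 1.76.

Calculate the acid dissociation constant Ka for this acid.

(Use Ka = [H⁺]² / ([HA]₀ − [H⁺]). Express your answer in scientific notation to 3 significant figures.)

[H⁺] = 10^(−pH) = 10^(−1.76) = 1.738e-02 M. For HA ⇌ H⁺ + A⁻, Ka = [H⁺][A⁻]/[HA] = [H⁺]² / ([HA]₀ − [H⁺]) = (1.738e-02)² / (0.395 − 1.738e-02) = 8.00e-04.

K_a = 8.00e-04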